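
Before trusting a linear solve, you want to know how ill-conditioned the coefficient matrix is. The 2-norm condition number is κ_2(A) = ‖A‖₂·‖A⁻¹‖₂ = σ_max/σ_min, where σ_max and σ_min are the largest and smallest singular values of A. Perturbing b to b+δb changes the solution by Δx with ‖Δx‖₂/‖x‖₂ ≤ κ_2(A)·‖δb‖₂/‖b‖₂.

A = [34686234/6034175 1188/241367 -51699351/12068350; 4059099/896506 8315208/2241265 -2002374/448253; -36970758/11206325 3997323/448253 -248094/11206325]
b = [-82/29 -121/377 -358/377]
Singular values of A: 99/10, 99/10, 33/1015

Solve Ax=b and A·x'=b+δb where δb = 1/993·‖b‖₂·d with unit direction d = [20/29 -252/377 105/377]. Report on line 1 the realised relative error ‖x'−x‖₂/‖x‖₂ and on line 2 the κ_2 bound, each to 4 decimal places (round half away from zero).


largest singular value 99/10, smallest 33/1015
condition number: (99/10) ÷ (33/1015) = 304.5000
worst-case relative error ≤ 304.5000 × 1/993 = 0.3066
solve Ax = b  →  x = [-36.1572 -13.6019 -47.8729]
‖b‖ = 3.0000, ‖x‖ = 61.5156
Δx = A⁻¹·δb where δb = 1/993·3.0000·d; ‖Δx‖ = 0.0929
relative error = 0.0015
realised/bound (from unrounded values) ≈ 0.0049

0.0015
0.3066


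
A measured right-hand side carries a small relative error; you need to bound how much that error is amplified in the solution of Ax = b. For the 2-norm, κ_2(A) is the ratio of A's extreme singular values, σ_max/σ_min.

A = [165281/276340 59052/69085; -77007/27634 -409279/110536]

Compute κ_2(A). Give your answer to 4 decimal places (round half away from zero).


134.8000

M = AᵀA = [369021781/45427600 491953833/45427600; 491953833/45427600 2623979401/181710400]. tr(M)=164002661/7268416, det(M)=3258025/116294656
eigenvalues of AᵀA: λ = (tr ± √(tr²−4·det))/2 = 361/16, 9025/7268416
κ = σ_max/σ_min = (19/4)/(95/2696) = 134.8000


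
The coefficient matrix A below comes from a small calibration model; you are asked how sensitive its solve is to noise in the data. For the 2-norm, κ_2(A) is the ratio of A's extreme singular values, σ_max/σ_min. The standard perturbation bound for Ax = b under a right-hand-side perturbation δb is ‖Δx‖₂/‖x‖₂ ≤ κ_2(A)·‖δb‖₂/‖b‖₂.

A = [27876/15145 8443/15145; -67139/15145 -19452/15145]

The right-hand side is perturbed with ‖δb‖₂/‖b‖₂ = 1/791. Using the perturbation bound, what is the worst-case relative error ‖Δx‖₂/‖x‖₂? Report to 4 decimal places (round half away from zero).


0.2946

M = AᵀA = [31270513/1357225 9120384/1357225; 9120384/1357225 2660737/1357225]. tr(M)=1357250/54289, det(M)=625/54289
solving λ² − 1357250/54289·λ + 625/54289 = 0 gives λ = 25, 25/54289
κ_2(A) = √(λ_max/λ_min) = √(25 / (25/54289)) = 233.0000
bound on ‖Δx‖/‖x‖: κ·ε = 233.0000·1/791 = 0.2946


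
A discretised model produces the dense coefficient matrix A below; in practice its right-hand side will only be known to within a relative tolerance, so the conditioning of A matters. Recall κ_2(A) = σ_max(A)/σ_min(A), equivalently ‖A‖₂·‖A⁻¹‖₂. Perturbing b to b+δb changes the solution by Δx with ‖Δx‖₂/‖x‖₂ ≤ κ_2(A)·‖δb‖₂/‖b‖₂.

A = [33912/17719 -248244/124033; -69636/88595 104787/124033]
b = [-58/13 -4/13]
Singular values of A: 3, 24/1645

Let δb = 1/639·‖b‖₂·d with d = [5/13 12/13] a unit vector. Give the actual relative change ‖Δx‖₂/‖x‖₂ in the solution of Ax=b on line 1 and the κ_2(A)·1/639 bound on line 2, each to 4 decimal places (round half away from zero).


from the listed singular values, σ₁ = 3, σ_n = 24/1645
κ_2(A) = 3 / (24/1645) = 205.6250
worst-case relative error ≤ 205.6250 × 1/639 = 0.3218
solve Ax = b  →  x = [-100.1868 -93.5747]
‖b‖₂ = 4.4721 and ‖x‖₂ = 137.0898
δb = ε·‖b‖·d = [0.0027 0.0065]; solving A·Δx = δb gives ‖Δx‖ = 0.4797
realised ‖Δx‖/‖x‖ = 0.0035
so the bound overstates the realised error by a factor of ≈ 91.9626 (computed from the unrounded values)

0.0035
0.3218


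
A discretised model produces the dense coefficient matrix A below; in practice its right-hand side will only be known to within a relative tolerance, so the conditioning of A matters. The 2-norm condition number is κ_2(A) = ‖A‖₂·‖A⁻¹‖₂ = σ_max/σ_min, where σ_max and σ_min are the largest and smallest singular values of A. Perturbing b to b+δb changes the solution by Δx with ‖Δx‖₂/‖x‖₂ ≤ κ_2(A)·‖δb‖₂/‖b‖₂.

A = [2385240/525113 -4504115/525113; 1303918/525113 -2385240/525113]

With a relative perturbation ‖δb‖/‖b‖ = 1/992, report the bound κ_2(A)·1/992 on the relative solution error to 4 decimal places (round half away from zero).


AᵀA = [25569453316/954130321 -47936168280/954130321; -47936168280/954130321 89883812425/954130321]; tr = 399492269/3301489, det = 1464100/3301489
λ_max, λ_min = (399492269/3301489 ± √159574738150588761/10899829617121)/2 = 121, 12100/3301489
so κ_2 = √(121 / (12100/3301489)) = 181.7000
perturbation bound = 181.7000·1/992 = 0.1832

0.1832


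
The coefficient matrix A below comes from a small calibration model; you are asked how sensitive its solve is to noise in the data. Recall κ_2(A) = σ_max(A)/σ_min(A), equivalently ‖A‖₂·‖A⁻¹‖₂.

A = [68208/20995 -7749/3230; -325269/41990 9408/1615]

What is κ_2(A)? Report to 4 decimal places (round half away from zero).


M = AᵀA = [736149393/10432900 -138025944/2608225; -138025944/2608225 414088857/10432900]. tr(M)=23004765/208658, det(M)=194481/1669264
eigenvalues of AᵀA: λ = (tr ± √(tr²−4·det))/2 = 441/4, 441/417316
κ = σ_max/σ_min = (21/2)/(21/646) = 323.0000

323.0000


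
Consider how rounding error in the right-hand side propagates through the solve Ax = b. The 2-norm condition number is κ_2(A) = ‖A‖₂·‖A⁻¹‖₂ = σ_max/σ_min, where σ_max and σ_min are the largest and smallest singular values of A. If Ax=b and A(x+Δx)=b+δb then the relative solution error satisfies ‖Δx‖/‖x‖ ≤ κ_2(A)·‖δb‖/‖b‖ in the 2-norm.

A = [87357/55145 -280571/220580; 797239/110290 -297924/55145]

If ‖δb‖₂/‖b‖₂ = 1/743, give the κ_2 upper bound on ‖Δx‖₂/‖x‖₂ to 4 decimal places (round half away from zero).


0.1810

form AᵀA = [396261157/7236100 -297170199/7236100; -297170199/7236100 891647497/28944400] with trace 99067685/1157776 and determinant 1874161/4631104
λ_max, λ_min = (99067685/1157776 ± √9812236352633289/1340445266176)/2 = 1369/16, 1369/289444
κ = σ_max/σ_min = (37/4)/(37/538) = 134.5000
bound on ‖Δx‖/‖x‖: κ·ε = 134.5000·1/743 = 0.1810


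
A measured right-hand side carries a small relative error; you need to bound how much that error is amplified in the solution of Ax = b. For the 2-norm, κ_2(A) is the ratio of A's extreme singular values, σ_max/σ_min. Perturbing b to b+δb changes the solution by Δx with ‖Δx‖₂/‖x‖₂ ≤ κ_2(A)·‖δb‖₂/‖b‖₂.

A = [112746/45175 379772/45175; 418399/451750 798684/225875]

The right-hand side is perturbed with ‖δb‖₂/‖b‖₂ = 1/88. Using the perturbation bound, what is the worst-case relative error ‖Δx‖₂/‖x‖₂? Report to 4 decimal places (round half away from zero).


0.9872

form AᵀA = [8557537129/1207562500 7322654682/301890625; 7322654682/301890625 25109854624/301890625] with trace 174395129/1932100 and determinant 521284/483025
eigenvalues of AᵀA: λ = (tr ± √(tr²−4·det))/2 = 361/4, 5776/483025
so κ_2 = √((361/4) / (5776/483025)) = 86.8750
bound on ‖Δx‖/‖x‖: κ·ε = 86.8750·1/88 = 0.9872


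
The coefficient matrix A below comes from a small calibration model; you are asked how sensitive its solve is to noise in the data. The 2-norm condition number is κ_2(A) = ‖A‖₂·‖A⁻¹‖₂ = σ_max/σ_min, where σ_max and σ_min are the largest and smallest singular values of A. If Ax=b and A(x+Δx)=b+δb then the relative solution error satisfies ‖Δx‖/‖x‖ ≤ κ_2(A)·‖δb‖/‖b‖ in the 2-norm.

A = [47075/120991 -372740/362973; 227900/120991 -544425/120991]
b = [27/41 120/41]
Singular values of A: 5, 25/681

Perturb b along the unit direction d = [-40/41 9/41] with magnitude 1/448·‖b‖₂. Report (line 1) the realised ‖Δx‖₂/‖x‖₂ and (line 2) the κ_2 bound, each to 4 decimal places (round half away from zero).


0.3040
0.3040

σ_max = 5, σ_min = 25/681
κ_2(A) = 5 / (25/681) = 136.2000
κ_2(A)·‖δb‖/‖b‖ = 0.3040
solve Ax = b  →  x = [0.2308 -0.5538]
2-norm of b is 3.0000; of x, 0.6000
with δb = [-0.0065 0.0015], A·Δx = δb → ‖Δx‖ = 0.1824
realised ‖Δx‖/‖x‖ = 0.3040
tightness: 0.3040 against a bound of 0.3040; the bound is attained (ratio 1)


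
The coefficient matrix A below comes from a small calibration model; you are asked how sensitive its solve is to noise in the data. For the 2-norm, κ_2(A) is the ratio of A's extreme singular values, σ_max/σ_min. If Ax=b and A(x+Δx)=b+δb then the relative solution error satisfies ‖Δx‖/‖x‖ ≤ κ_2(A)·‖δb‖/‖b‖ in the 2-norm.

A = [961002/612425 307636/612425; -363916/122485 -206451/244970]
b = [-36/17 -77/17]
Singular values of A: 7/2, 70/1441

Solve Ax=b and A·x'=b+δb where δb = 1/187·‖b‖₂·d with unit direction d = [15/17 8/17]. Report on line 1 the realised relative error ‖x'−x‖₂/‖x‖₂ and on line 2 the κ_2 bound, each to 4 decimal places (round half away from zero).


0.0067
0.3853

from the listed singular values, σ₁ = 7/2, σ_n = 70/1441
condition number: (7/2) ÷ (70/1441) = 72.0500
κ_2(A)·‖δb‖/‖b‖ = 0.3853
solve Ax = b  →  x = [23.8789 -78.8091]
2-norm of b is 5.0000; of x, 82.3473
re-solving with b+δb shifts x by Δx of norm 0.5504
relative error = 0.0067
so the bound overstates the realised error by a factor of ≈ 57.6431 (computed from the unrounded values)


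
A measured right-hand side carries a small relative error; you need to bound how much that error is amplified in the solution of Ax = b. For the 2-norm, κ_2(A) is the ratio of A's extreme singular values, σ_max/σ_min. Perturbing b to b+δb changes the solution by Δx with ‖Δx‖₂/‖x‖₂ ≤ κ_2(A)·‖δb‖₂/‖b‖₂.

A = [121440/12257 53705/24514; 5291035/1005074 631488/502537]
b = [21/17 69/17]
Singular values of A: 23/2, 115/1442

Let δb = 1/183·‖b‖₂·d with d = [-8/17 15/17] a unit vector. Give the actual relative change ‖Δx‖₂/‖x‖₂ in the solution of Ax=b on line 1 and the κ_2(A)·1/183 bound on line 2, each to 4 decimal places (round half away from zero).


from the listed singular values, σ₁ = 23/2, σ_n = 115/1442
κ = σ_max/σ_min = (23/2)/(115/1442) = 144.2000
perturbation bound = 144.2000·1/183 = 0.7880
solve Ax = b  →  x = [-8.0030 36.7572]
2-norm of b is 4.2426; of x, 37.6183
with δb = [-0.0109 0.0205], A·Δx = δb → ‖Δx‖ = 0.2907
realised ‖Δx‖/‖x‖ = 0.0077
realised/bound (from unrounded values) ≈ 0.0098

0.0077
0.7880


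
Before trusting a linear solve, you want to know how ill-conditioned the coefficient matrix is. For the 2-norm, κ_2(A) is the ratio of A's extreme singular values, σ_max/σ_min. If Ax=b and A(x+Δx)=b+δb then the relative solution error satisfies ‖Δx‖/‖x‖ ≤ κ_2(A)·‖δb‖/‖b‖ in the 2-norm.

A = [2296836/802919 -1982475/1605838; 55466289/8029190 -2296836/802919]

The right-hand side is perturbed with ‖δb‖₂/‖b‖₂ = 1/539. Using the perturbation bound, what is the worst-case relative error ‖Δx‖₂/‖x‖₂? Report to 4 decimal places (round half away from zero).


form AᵀA = [21325767908409/381466816900 -444272393808/19073340845; -444272393808/19073340845 148118518161/15258672676] with trace 74049499593/1128600050 and determinant 43046721/361152016
char-poly roots: 6561/100 and 164025/90288004
σ_max=√(6561/100)=(81/10), σ_min=√(164025/90288004)=(405/9502) → κ = 190.0400
κ_2(A)·‖δb‖/‖b‖ = 0.3526

0.3526


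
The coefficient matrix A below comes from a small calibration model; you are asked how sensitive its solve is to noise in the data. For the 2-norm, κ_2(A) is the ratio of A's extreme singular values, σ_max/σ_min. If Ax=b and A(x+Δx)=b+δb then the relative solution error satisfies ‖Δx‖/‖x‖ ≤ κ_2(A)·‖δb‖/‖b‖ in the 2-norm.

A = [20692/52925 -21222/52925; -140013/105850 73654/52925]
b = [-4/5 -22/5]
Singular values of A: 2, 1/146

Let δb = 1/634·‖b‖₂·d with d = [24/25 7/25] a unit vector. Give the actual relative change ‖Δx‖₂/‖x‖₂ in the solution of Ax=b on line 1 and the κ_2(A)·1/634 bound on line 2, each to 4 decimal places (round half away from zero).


0.0035
0.4606

σ_max = 2, σ_min = 1/146
κ = σ_max/σ_min = 2/(1/146) = 292.0000
bound on ‖Δx‖/‖x‖: κ·ε = 292.0000·1/634 = 0.4606
solve Ax = b  →  x = [-210.0690 -202.8276]
‖b‖ = 4.4721, ‖x‖ = 292.0068
with δb = [0.0068 0.0020], A·Δx = δb → ‖Δx‖ = 1.0299
relative error = 0.0035
so the bound overstates the realised error by a factor of ≈ 130.5894 (computed from the unrounded values)


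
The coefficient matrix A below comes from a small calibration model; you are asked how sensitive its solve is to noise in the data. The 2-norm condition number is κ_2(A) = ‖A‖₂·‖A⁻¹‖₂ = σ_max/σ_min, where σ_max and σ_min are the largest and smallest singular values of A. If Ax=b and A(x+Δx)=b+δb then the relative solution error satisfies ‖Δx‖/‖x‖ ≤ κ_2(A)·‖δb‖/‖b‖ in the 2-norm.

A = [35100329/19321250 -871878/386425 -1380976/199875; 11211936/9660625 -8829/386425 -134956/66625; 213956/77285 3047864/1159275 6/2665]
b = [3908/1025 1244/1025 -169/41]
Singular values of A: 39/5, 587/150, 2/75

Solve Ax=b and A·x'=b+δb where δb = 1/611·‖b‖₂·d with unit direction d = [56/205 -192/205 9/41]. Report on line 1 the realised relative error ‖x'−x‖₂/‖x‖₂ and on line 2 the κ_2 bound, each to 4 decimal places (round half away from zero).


from the listed singular values, σ₁ = 39/5, σ_n = 2/75
κ_2(A) = (39/5) / (2/75) = 292.5000
worst-case relative error ≤ 292.5000 × 1/611 = 0.4787
solve Ax = b  →  x = [-24.4768 24.2186 -14.8964]
‖b‖ = 5.7446, ‖x‖ = 37.5174
δb = ε·‖b‖·d = [0.0026 -0.0088 0.0021]; solving A·Δx = δb gives ‖Δx‖ = 0.3526
dividing the unrounded norms, ‖Δx‖/‖x‖ = 0.0094
tightness: 0.0094 against a bound of 0.4787 (unrounded ratio ≈ 0.0196)

0.0094
0.4787


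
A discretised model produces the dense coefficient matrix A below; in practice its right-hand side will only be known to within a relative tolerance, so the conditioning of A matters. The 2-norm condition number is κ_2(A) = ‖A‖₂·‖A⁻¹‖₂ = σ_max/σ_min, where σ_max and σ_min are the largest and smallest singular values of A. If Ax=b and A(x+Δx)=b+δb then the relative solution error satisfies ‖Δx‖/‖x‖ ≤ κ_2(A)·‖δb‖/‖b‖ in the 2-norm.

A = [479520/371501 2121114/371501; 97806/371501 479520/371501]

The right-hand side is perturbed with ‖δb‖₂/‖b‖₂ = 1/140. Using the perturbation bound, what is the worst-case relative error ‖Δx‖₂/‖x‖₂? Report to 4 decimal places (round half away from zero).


1.5786

form AᵀA = [142477956/82101721 632966400/82101721; 632966400/82101721 2813244516/82101721] with trace 1758312/48841 and determinant 1296/48841
char-poly roots: 36 and 36/48841
κ = σ_max/σ_min = 6/(6/221) = 221.0000
worst-case relative error ≤ 221.0000 × 1/140 = 1.5786


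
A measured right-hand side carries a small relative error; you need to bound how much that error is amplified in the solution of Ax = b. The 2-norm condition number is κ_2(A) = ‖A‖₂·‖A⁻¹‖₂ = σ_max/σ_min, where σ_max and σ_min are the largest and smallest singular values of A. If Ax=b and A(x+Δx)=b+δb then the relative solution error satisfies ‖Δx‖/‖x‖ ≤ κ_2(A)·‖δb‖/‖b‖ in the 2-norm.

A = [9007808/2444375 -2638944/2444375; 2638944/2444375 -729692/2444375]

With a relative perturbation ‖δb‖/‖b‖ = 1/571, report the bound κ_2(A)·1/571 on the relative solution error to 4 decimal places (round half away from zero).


0.4281

AᵀA = [28193481728/1911990125 -8222949504/1911990125; -8222949504/1911990125 2398872272/1911990125]; tr = 244738832/15295921, det = 65536/15295921
solving λ² − 244738832/15295921·λ + 65536/15295921 = 0 gives λ = 16, 4096/15295921
so κ_2 = √(16 / (4096/15295921)) = 244.4375
bound on ‖Δx‖/‖x‖: κ·ε = 244.4375·1/571 = 0.4281


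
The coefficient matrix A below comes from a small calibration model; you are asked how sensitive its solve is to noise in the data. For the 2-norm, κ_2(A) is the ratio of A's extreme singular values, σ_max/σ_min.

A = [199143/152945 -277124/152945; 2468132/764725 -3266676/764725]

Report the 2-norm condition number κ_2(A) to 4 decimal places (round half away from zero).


M = AᵀA = [41911975921/3460380625 -55871421228/3460380625; -55871421228/3460380625 74503638304/3460380625]. tr(M)=4656624569/138415225, det(M)=11316496/138415225
λ_max, λ_min = (4656624569/138415225 ± √21677886875254229361/19158774511800625)/2 = 841/25, 13456/5536609
σ_max=√(841/25)=(29/5), σ_min=√(13456/5536609)=(116/2353) → κ = 117.6500

117.6500


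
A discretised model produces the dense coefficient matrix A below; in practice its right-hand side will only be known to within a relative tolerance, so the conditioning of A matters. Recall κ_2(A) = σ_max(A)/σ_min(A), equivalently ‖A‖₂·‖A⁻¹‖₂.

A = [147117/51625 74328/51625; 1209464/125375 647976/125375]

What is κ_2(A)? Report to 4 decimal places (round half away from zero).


154.8750

AᵀA = [124691681881/1232361025 13299733848/246472205; 13299733848/246472205 35472633984/1232361025]; tr = 110840357/852845, det = 75064896/106605625
eigenvalues of AᵀA: λ = (tr ± √(tr²−4·det))/2 = 3249/25, 23104/4264225
σ_max=√(3249/25)=(57/5), σ_min=√(23104/4264225)=(152/2065) → κ = 154.8750


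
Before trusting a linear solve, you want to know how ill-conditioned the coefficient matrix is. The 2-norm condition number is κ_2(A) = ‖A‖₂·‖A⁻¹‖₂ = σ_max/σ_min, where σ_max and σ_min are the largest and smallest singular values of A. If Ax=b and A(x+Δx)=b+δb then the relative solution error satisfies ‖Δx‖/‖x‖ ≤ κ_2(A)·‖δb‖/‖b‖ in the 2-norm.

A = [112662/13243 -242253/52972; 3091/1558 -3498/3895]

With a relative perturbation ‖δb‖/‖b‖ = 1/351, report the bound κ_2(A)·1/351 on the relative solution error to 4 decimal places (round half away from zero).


form AᵀA = [31845385/417316 -42448857/1043290; -42448857/1043290 906449841/41731600] with trace 14155669/144400 and determinant 1185921/577600
eigenvalues of AᵀA: λ = (tr ± √(tr²−4·det))/2 = 9801/100, 121/5776
so κ_2 = √((9801/100) / (121/5776)) = 68.4000
bound on ‖Δx‖/‖x‖: κ·ε = 68.4000·1/351 = 0.1949

0.1949


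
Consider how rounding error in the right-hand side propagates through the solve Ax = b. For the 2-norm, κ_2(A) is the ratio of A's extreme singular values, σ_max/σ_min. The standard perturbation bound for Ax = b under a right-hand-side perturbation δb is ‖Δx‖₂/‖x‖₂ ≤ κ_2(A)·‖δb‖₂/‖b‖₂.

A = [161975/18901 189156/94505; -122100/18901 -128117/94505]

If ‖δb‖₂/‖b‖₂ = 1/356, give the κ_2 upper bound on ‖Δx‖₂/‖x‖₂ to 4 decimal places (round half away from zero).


form AᵀA = [41144310625/357247801 9256325760/357247801; 9256325760/357247801 2087758321/357247801] with trace 25718066/212521 and determinant 366025/212521
λ_max, λ_min = (25718066/212521 ± √661107766784256/45165175441)/2 = 121, 3025/212521
κ = σ_max/σ_min = 11/(55/461) = 92.2000
κ_2(A)·‖δb‖/‖b‖ = 0.2590

0.2590


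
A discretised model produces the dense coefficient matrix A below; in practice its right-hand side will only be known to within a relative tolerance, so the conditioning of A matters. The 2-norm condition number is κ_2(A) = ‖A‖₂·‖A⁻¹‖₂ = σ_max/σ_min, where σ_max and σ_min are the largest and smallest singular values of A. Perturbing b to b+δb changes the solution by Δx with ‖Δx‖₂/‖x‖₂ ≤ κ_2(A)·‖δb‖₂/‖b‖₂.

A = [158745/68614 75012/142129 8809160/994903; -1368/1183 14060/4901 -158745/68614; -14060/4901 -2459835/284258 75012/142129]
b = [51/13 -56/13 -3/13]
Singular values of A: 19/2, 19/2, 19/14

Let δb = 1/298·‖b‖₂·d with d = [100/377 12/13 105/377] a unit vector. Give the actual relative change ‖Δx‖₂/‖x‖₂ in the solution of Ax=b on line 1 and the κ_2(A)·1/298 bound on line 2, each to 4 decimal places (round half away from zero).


from the listed singular values, σ₁ = 19/2, σ_n = 19/14
condition number: (19/2) ÷ (19/14) = 7.0000
bound on ‖Δx‖/‖x‖: κ·ε = 7.0000·1/298 = 0.0235
solve Ax = b  →  x = [2.1619 -0.6950 -0.0804]
‖b‖₂ = 5.8310 and ‖x‖₂ = 2.2723
re-solving with b+δb shifts x by Δx of norm 0.0144
realised ‖Δx‖/‖x‖ = 0.0063
tightness: 0.0063 against a bound of 0.0235 (unrounded ratio ≈ 0.2701)

0.0063
0.0235


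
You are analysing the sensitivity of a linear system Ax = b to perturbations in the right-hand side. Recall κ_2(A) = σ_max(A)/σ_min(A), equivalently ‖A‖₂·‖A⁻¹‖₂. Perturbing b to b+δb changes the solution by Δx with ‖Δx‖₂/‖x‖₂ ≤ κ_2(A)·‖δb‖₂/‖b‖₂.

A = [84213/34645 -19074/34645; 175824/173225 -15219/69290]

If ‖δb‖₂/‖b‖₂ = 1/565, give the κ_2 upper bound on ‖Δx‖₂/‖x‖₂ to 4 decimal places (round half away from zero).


0.5177

form AᵀA = [1232010729/177555625 -55439802/35511125; -55439802/35511125 1996317/5681780] with trace 3080061/422500 and determinant 6561/10562500
solving λ² − 3080061/422500·λ + 6561/10562500 = 0 gives λ = 729/100, 9/105625
κ = σ_max/σ_min = (27/10)/(3/325) = 292.5000
perturbation bound = 292.5000·1/565 = 0.5177


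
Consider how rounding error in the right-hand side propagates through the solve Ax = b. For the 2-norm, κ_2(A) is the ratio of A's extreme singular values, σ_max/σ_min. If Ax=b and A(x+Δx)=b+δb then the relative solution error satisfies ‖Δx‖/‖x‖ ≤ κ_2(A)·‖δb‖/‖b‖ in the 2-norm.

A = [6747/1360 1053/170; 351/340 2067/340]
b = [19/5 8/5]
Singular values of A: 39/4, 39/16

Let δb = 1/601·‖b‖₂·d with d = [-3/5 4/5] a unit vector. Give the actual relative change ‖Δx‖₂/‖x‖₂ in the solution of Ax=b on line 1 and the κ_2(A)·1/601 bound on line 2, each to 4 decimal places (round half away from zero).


0.0049
0.0067

σ_max = 39/4, σ_min = 39/16
condition number: (39/4) ÷ (39/16) = 4.0000
worst-case relative error ≤ 4.0000 × 1/601 = 0.0067
solve Ax = b  →  x = [0.5551 0.1689]
2-norm of b is 4.1231; of x, 0.5802
with δb = [-0.0041 0.0055], A·Δx = δb → ‖Δx‖ = 0.0028
realised ‖Δx‖/‖x‖ = 0.0049
tightness: 0.0049 against a bound of 0.0067 (unrounded ratio ≈ 0.7289)


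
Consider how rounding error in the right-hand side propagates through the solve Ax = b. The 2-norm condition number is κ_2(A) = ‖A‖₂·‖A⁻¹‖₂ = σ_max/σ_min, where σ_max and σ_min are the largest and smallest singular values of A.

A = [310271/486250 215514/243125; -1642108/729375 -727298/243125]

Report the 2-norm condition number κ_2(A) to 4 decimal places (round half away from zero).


175.0500

M = AᵀA = [18643980121/3404722500 2071365569/283726875; 2071365569/283726875 920653864/94575625]. tr(M)=2071500769/136188900, det(M)=28561/3783025
eigenvalues of AᵀA: λ = (tr ± √(tr²−4·det))/2 = 1521/100, 676/1361889
κ = σ_max/σ_min = (39/10)/(26/1167) = 175.0500


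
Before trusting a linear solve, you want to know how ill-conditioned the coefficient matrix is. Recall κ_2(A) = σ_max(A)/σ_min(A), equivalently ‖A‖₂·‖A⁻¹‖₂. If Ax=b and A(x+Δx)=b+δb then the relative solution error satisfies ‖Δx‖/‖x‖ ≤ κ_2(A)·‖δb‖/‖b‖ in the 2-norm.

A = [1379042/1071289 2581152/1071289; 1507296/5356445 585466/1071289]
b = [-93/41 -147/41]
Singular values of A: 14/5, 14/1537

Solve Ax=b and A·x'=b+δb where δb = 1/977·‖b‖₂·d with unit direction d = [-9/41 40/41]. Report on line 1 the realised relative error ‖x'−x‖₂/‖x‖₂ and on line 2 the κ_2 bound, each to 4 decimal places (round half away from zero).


0.0014
0.3146

from the listed singular values, σ₁ = 14/5, σ_n = 14/1537
κ = σ_max/σ_min = (14/5)/(14/1537) = 307.4000
bound on ‖Δx‖/‖x‖: κ·ε = 307.4000·1/977 = 0.3146
solve Ax = b  →  x = [290.1050 -155.9370]
2-norm of b is 4.2426; of x, 329.3589
with δb = [-0.0010 0.0042], A·Δx = δb → ‖Δx‖ = 0.4767
relative error = 0.0014
realised/bound (from unrounded values) ≈ 0.0046


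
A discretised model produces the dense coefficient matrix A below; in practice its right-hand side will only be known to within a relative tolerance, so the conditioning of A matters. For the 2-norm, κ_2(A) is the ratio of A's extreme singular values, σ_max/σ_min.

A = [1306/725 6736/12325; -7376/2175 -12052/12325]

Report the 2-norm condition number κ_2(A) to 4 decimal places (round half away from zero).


174.0000

M = AᵀA = [2790244/189225 271264/63075; 271264/63075 26384/21025]. tr(M)=121108/7569, det(M)=64/7569
solving λ² − 121108/7569·λ + 64/7569 = 0 gives λ = 16, 4/7569
κ_2(A) = √(λ_max/λ_min) = √(16 / (4/7569)) = 174.0000


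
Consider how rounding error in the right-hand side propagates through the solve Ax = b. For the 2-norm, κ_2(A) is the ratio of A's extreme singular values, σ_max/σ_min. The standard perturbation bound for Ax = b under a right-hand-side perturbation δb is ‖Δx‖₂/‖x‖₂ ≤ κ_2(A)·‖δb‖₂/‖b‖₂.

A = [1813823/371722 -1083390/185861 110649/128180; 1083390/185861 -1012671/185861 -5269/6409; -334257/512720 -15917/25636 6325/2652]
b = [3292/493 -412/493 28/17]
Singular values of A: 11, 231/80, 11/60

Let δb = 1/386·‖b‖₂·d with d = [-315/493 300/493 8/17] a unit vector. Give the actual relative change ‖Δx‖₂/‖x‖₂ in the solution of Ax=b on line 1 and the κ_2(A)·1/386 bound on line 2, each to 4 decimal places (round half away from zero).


largest singular value 11, smallest 11/60
κ_2(A) = 11 / (11/60) = 60.0000
κ_2(A)·‖δb‖/‖b‖ = 0.1554
solve Ax = b  →  x = [-14.7191 -14.5203 -7.1129]
‖b‖₂ = 6.9282 and ‖x‖₂ = 21.8651
Δx = A⁻¹·δb where δb = 1/386·6.9282·d; ‖Δx‖ = 0.0979
realised ‖Δx‖/‖x‖ = 0.0045
realised/bound (from unrounded values) ≈ 0.0288

0.0045
0.1554


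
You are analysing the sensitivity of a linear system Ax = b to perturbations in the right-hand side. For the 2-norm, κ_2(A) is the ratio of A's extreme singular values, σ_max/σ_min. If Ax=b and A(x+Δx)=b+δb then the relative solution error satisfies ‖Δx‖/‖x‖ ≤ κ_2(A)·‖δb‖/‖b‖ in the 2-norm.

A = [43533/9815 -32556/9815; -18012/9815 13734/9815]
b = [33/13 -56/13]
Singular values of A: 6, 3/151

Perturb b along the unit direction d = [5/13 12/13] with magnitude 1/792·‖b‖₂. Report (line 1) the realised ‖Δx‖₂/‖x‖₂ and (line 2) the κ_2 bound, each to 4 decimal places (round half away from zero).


0.0021
0.3813

σ_max = 6, σ_min = 3/151
κ_2(A) = 6 / (3/151) = 302.0000
worst-case relative error ≤ 302.0000 × 1/792 = 0.3813
solve Ax = b  →  x = [-90.0667 -121.2000]
‖b‖₂ = 5.0000 and ‖x‖₂ = 151.0015
Δx = A⁻¹·δb where δb = 1/792·5.0000·d; ‖Δx‖ = 0.3178
realised ‖Δx‖/‖x‖ = 0.0021
so the bound overstates the realised error by a factor of ≈ 181.2018 (computed from the unrounded values)


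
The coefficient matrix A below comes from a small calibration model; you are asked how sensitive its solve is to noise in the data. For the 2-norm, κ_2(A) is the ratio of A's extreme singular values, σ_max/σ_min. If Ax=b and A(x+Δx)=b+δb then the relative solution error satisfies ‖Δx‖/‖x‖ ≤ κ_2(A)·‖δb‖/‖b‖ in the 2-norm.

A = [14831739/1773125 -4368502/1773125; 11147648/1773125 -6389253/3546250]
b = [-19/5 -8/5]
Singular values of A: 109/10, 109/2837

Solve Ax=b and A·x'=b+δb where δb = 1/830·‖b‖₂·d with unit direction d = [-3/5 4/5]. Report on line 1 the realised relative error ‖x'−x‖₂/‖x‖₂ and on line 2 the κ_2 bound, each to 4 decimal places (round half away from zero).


from the listed singular values, σ₁ = 109/10, σ_n = 109/2837
condition number: (109/10) ÷ (109/2837) = 283.7000
bound on ‖Δx‖/‖x‖: κ·ε = 283.7000·1/830 = 0.3418
solve Ax = b  →  x = [6.9354 25.0892]
‖b‖₂ = 4.1231 and ‖x‖₂ = 26.0301
Δx = A⁻¹·δb where δb = 1/830·4.1231·d; ‖Δx‖ = 0.1293
realised ‖Δx‖/‖x‖ = 0.0050
realised/bound (from unrounded values) ≈ 0.0145

0.0050
0.3418


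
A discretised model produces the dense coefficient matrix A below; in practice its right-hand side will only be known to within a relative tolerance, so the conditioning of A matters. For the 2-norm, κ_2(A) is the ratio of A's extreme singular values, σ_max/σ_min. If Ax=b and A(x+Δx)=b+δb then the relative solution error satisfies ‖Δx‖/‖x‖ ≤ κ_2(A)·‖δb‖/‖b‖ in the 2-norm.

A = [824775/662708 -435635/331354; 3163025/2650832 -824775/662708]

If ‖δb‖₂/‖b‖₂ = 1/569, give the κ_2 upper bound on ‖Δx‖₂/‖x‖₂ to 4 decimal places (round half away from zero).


0.5540

form AᵀA = [24838035625/8355422464 -6519846375/2088855616; -6519846375/2088855616 1711492525/522213904] with trace 62095025/9935104 and determinant 15625/39740416
solving λ² − 62095025/9935104·λ + 15625/39740416 = 0 gives λ = 25/4, 625/9935104
κ = σ_max/σ_min = (5/2)/(25/3152) = 315.2000
worst-case relative error ≤ 315.2000 × 1/569 = 0.5540


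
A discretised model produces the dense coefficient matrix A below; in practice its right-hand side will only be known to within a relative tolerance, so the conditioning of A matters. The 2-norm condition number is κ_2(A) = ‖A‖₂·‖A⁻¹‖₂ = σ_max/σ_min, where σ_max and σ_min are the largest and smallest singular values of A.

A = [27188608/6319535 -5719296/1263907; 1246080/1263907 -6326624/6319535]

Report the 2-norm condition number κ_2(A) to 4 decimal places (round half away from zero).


AᵀA = [462842527744/23757598225 -97194037248/4751519645; -97194037248/4751519645 510282474496/23757598225]; tr = 231420928/5649845, det = 16777216/706230625
solving λ² − 231420928/5649845·λ + 16777216/706230625 = 0 gives λ = 1024/25, 16384/28249225
κ_2(A) = √(λ_max/λ_min) = √((1024/25) / (16384/28249225)) = 265.7500

265.7500


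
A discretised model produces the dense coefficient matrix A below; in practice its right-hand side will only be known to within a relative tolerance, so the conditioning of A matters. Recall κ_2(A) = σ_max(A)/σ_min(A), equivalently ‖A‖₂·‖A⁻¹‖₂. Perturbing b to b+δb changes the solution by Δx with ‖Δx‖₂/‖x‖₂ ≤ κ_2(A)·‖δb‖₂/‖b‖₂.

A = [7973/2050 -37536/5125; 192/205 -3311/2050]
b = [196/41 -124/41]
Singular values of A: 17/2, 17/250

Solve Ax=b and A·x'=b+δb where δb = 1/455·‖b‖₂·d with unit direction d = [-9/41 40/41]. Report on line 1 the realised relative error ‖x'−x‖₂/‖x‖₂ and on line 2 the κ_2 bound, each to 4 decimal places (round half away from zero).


0.0031
0.2747

largest singular value 17/2, smallest 17/250
κ = σ_max/σ_min = (17/2)/(17/250) = 125.0000
perturbation bound = 125.0000·1/455 = 0.2747
solve Ax = b  →  x = [-51.6817 -28.0969]
‖b‖₂ = 5.6569 and ‖x‖₂ = 58.8254
re-solving with b+δb shifts x by Δx of norm 0.1828
relative error = 0.0031
realised/bound (from unrounded values) ≈ 0.0113


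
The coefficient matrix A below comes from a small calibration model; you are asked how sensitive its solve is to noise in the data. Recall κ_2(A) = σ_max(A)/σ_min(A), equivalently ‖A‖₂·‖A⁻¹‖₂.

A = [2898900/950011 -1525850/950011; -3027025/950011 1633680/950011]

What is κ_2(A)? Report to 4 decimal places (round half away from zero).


192.7000

AᵀA = [20887635625/1073152081 -11139687000/1073152081; -11139687000/1073152081 5941888900/1073152081]; tr = 92835725/3713329, det = 62500/3713329
λ_max, λ_min = (92835725/3713329 ± √8617543504025625/13788812262241)/2 = 25, 2500/3713329
so κ_2 = √(25 / (2500/3713329)) = 192.7000


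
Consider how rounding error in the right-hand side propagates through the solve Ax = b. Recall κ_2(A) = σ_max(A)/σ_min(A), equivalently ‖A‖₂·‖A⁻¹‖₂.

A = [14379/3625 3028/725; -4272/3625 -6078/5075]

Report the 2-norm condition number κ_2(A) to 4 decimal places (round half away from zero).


210.0000

M = AᵀA = [360009/21025 529188/29435; 529188/29435 777940/41209]. tr(M)=44101/1225, det(M)=36/1225
λ_max, λ_min = (44101/1225 ± √1944721801/1500625)/2 = 36, 1/1225
κ_2(A) = √(λ_max/λ_min) = √(36 / (1/1225)) = 210.0000


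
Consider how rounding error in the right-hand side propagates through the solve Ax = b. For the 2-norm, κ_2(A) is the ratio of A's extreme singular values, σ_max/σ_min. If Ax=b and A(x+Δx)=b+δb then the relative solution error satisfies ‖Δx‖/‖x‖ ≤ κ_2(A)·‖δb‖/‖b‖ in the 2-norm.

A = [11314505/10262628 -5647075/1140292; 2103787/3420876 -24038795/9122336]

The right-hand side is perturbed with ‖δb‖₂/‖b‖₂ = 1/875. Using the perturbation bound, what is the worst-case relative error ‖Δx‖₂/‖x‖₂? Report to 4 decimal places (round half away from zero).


0.2692

M = AᵀA = [290400174857/182217185928 -2293662213955/323941663872; -2293662213955/323941663872 9061553123225/287948145664]. tr(M)=458748974041/13874955264, det(M)=4372515625/221999284224
λ_max, λ_min = (458748974041/13874955264 ± √210435454068998087869681/192514383578001309696)/2 = 529/16, 8265625/13874955264
κ = σ_max/σ_min = (23/4)/(2875/117792) = 235.5840
bound on ‖Δx‖/‖x‖: κ·ε = 235.5840·1/875 = 0.2692


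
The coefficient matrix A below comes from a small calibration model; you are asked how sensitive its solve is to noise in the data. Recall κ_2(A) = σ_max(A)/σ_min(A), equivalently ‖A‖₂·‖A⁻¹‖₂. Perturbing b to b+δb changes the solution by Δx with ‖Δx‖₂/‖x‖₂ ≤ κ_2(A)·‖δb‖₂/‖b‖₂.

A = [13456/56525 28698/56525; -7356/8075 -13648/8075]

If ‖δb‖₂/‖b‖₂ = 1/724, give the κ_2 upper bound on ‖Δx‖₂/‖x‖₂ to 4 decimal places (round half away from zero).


form AᵀA = [4531984/5112121 8488800/5112121; 8488800/5112121 15921124/5112121] with trace 70772/17689 and determinant 64/17689
λ_max, λ_min = (70772/17689 ± √5004147600/312900721)/2 = 4, 16/17689
κ_2(A) = √(λ_max/λ_min) = √(4 / (16/17689)) = 66.5000
κ_2(A)·‖δb‖/‖b‖ = 0.0919

0.0919


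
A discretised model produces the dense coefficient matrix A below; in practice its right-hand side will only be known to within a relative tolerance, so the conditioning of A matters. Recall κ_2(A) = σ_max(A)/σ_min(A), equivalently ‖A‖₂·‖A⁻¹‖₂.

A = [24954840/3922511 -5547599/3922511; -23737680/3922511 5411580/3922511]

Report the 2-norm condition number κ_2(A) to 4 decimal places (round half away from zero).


371.1375

M = AᵀA = [1410489288000/18294997081 -317357669160/18294997081; -317357669160/18294997081 71416233961/18294997081]. tr(M)=881561881/10883401, det(M)=518400/10883401
solving λ² − 881561881/10883401·λ + 518400/10883401 = 0 gives λ = 81, 6400/10883401
σ_max=√81=9, σ_min=√(6400/10883401)=(80/3299) → κ = 371.1375


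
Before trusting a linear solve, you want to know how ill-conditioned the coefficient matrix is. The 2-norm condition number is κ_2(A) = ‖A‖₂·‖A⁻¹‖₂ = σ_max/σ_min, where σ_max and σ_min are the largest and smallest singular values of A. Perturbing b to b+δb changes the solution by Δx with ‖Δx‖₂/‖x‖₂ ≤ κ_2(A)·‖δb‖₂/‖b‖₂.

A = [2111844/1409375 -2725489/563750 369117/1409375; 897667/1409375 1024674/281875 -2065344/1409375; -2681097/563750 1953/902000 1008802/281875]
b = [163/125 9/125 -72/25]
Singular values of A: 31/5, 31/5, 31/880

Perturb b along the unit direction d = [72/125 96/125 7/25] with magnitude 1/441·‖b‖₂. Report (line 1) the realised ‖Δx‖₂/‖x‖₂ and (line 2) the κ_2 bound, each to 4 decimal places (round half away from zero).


0.3991
0.3991

σ_max = 31/5, σ_min = 31/880
condition number: (31/5) ÷ (31/880) = 176.0000
κ_2(A)·‖δb‖/‖b‖ = 0.3991
solve Ax = b  →  x = [0.4083 -0.1574 -0.2620]
2-norm of b is 3.1623; of x, 0.5100
Δx = A⁻¹·δb where δb = 1/441·3.1623·d; ‖Δx‖ = 0.2036
dividing the unrounded norms, ‖Δx‖/‖x‖ = 0.3991
tightness: 0.3991 against a bound of 0.3991; the bound is attained (ratio 1)


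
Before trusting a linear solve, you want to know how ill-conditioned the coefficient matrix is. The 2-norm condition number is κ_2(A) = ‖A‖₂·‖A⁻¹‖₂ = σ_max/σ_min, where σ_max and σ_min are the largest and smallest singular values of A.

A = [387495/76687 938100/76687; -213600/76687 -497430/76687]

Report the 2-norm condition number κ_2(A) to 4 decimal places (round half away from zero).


M = AᵀA = [677430225/20349121 1625467500/20349121; 1625467500/20349121 3901274100/20349121]. tr(M)=27092925/120409, det(M)=202500/120409
eigenvalues of AᵀA: λ = (tr ± √(tr²−4·det))/2 = 225, 900/120409
σ_max=√225=15, σ_min=√(900/120409)=(30/347) → κ = 173.5000

173.5000


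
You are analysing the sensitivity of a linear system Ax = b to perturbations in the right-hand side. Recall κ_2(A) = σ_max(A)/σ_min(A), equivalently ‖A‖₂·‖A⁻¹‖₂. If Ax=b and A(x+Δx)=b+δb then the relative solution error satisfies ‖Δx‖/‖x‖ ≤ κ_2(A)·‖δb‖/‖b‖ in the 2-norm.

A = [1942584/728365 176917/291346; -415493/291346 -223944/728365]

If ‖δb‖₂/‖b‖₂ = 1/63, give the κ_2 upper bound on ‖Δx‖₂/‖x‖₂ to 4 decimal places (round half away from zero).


3.3175

form AᵀA = [67163983441/7342776100 151115328/73427761; 151115328/73427761 3401710321/7342776100] with trace 20989201/2184050 and determinant 923521/436810000
char-poly roots: 961/100 and 961/4368100
κ_2(A) = √(λ_max/λ_min) = √((961/100) / (961/4368100)) = 209.0000
perturbation bound = 209.0000·1/63 = 3.3175


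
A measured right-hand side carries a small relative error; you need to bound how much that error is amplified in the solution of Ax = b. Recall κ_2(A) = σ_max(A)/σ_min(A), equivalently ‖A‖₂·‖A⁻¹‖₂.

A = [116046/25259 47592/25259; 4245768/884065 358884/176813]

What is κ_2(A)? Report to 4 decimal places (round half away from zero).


187.6000

form AᵀA = [41050204164/929335225 3420736272/185867045; 3420736272/185867045 285116112/37173409] with trace 285077556/5499025 and determinant 419904/5499025
char-poly roots: 1296/25 and 324/219961
κ = σ_max/σ_min = (36/5)/(18/469) = 187.6000


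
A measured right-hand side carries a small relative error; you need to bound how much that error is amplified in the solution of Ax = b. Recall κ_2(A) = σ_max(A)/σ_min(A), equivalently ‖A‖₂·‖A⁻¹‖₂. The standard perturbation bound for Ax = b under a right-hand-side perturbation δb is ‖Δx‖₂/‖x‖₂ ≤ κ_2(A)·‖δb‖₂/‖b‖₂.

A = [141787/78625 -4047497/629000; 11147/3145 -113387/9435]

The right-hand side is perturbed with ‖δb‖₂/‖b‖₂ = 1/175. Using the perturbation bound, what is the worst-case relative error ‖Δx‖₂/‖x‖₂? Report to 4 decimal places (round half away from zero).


1.0149

AᵀA = [338281346/21390625 -27824469953/513375000; -27824469953/513375000 2289635150329/12321000000]; tr = 3975176329/19713600, det = 25411681/19713600
eigenvalues of AᵀA: λ = (tr ± √(tr²−4·det))/2 = 5041/25, 5041/788544
κ = σ_max/σ_min = (71/5)/(71/888) = 177.6000
worst-case relative error ≤ 177.6000 × 1/175 = 1.0149
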